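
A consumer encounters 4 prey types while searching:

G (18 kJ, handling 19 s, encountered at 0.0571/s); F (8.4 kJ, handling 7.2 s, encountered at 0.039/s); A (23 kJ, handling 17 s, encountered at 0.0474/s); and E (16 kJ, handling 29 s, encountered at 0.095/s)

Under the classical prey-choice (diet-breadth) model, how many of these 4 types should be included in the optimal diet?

3

Profitabilities (E/h, kJ/s): A 1.35, F 1.17, G 0.947, E 0.552. Add prey in this order while the next type's profitability exceeds the intake rate on those already taken.
Rate on top 1: 0.6037. F: 1.17 > 0.6037 → include.
Rate on top 2: 0.6795. G: 0.947 > 0.6795 → include.
Rate on top 3: 0.7711. E: 0.552 < 0.7711 → exclude; stop.
Optimal diet: A, F, G — 3 of 4 types.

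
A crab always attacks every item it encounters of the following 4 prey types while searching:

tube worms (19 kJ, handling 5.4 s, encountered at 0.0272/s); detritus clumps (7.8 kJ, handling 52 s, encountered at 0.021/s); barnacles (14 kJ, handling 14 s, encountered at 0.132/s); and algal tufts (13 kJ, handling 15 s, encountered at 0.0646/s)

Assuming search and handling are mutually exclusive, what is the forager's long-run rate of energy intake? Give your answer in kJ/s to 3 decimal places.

0.666 kJ/s

R = (0.0272×19 + 0.021×7.8 + 0.132×14 + 0.0646×13) / (1 + 0.0272×5.4 + 0.021×52 + 0.132×14 + 0.0646×15) = 3.368/5.056 = 0.6662 kJ/s.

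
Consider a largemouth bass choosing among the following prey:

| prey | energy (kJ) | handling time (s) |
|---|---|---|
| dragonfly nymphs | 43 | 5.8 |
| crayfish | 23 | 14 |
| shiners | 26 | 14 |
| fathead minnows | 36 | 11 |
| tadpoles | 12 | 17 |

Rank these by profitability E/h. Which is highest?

dragonfly nymphs

In descending order of E/h:
dragonfly nymphs: 43/5.8 = 7.41 kJ/s
fathead minnows: 36/11 = 3.27 kJ/s
shiners: 26/14 = 1.86 kJ/s
crayfish: 23/14 = 1.64 kJ/s
tadpoles: 12/17 = 0.706 kJ/s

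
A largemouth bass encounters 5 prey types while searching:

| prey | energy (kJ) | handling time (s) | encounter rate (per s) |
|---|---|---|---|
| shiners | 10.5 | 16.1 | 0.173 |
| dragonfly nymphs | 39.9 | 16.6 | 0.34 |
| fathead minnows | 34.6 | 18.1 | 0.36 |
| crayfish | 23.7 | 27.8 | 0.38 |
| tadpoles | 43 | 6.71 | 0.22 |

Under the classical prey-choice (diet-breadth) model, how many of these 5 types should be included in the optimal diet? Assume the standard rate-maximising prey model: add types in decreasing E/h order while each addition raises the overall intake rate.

1

E/h in descending order: tadpoles 6.41, dragonfly nymphs 2.4, fathead minnows 1.91, crayfish 0.853, shiners 0.652 kJ/s. The optimal diet is the largest prefix of this list for which every included type satisfies E_i/h_i > R on the types above it.
Rate on top 1: 3.82. dragonfly nymphs: 2.4 < 3.82 → exclude; stop.
Optimal diet: tadpoles — 1 of 5 types.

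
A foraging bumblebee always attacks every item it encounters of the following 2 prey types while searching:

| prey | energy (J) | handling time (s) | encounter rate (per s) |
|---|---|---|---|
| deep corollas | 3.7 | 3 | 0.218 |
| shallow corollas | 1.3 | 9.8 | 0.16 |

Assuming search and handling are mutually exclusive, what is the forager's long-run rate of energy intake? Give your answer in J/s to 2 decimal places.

R = Σλ_iE_i / (1 + Σλ_ih_i)
Numerator: 0.218×3.7 + 0.16×1.3 = 1.015
Denominator: 1 + 0.218×3 + 0.16×9.8 = 3.222
R = 1.015/3.222 = 0.3149 J/s

0.31 J/s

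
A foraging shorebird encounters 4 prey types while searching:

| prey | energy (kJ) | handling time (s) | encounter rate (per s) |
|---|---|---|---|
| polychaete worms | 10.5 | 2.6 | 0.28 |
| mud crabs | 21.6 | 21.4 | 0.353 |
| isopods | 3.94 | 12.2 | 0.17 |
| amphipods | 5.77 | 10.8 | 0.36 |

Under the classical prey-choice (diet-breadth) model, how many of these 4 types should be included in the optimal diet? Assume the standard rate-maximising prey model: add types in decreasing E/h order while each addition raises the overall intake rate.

Profitabilities (E/h, kJ/s): polychaete worms 4.04, mud crabs 1.01, amphipods 0.534, isopods 0.323. Add prey in this order while the next type's profitability exceeds the intake rate on those already taken.
Rate on top 1: 1.701. mud crabs: 1.01 < 1.701 → exclude; stop.
Optimal diet: polychaete worms — 1 of 4 types.

1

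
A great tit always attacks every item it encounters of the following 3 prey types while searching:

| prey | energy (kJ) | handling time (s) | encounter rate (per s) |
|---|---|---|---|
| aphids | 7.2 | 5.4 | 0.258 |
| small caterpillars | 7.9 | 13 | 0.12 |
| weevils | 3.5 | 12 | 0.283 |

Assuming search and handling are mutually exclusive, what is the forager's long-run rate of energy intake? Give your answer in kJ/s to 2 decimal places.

0.52 kJ/s

R = Σλ_iE_i / (1 + Σλ_ih_i)
Numerator: 0.258×7.2 + 0.12×7.9 + 0.283×3.5 = 3.796
Denominator: 1 + 0.258×5.4 + 0.12×13 + 0.283×12 = 7.349
R = 3.796/7.349 = 0.5165 kJ/s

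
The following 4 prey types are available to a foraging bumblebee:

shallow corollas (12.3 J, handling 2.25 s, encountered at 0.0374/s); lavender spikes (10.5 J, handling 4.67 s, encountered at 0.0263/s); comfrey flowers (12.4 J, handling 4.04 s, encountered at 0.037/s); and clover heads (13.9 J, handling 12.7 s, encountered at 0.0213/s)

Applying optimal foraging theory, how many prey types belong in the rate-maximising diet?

4

Rank by E/h (J/s): shallow corollas 5.47, comfrey flowers 3.07, lavender spikes 2.25, clover heads 1.09. Include each in turn until the next type's E/h falls below the running intake rate.
Rate on top 1: 0.4243. comfrey flowers: 3.07 > 0.4243 → include.
Rate on top 2: 0.7448. lavender spikes: 2.25 > 0.7448 → include.
Rate on top 3: 0.881. clover heads: 1.09 > 0.881 → include.
Optimal diet: shallow corollas, comfrey flowers, lavender spikes, clover heads — 4 of 4 types.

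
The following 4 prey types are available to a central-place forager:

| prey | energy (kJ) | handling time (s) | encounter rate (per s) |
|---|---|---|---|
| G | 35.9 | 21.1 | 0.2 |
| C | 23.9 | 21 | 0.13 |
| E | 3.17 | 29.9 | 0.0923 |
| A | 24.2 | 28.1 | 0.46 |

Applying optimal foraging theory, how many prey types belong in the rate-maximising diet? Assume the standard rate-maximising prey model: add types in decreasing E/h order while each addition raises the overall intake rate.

1

Profitabilities (E/h, kJ/s): G 1.7, C 1.14, A 0.861, E 0.106. Add prey in this order while the next type's profitability exceeds the intake rate on those already taken.
Rate on top 1: 1.375. C: 1.14 < 1.375 → exclude; stop.
Optimal diet: G — 1 of 4 types.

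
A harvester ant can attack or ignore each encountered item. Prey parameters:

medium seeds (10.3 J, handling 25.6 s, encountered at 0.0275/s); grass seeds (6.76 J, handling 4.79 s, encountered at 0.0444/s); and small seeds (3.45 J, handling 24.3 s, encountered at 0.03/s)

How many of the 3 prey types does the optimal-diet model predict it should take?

2

Profitabilities (E/h, J/s): grass seeds 1.41, medium seeds 0.402, small seeds 0.142. Add prey in this order while the next type's profitability exceeds the intake rate on those already taken.
Rate on top 1: 0.2475. medium seeds: 0.402 > 0.2475 → include.
Rate on top 2: 0.3044. small seeds: 0.142 < 0.3044 → exclude; stop.
Optimal diet: grass seeds, medium seeds — 2 of 3 types.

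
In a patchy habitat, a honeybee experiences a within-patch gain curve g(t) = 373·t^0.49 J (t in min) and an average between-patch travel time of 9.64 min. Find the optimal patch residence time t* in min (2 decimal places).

9.26 min

Maximise g(t)/(T+t): set derivative to zero → g'(t)(T+t) = g(t).
g'(t) = 0.49·373·t^-0.51. Setting 0.49·373·t^-0.51 = 373·t^0.49/(9.64+t) gives 0.49(9.64+t) = t, so 0.51·t = 0.49×9.64.
t* = 0.49×9.64/0.51 = 9.262 min.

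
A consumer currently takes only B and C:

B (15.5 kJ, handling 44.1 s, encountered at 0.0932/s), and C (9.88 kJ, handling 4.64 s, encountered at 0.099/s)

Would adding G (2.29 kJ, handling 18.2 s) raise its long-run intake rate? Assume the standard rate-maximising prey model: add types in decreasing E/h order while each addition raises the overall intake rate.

No

Current rate: (0.0932×15.5 + 0.099×9.88)/(1 + 0.0932×44.1 + 0.099×4.64) = 0.435 kJ/s.
G: E/h = 2.29/18.2 = 0.1258 kJ/s.
Since 0.1258 < R, time spent handling G is better spent searching.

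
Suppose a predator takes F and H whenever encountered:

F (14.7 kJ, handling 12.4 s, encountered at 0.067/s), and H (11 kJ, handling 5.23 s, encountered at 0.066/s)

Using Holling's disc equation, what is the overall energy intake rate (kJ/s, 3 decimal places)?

0.786 kJ/s

R = (0.067×14.7 + 0.066×11) / (1 + 0.067×12.4 + 0.066×5.23) = 1.711/2.176 = 0.7863 kJ/s.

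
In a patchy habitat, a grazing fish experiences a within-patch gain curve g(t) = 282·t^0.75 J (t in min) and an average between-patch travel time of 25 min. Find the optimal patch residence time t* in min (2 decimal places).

Optimal t* satisfies g'(t*) = g(t*)/(T + t*).
g'(t) = 0.75·282·t^-0.25. Setting 0.75·282·t^-0.25 = 282·t^0.75/(25+t) gives 0.75(25+t) = t, so 0.25·t = 0.75×25.
t* = 0.75×25/0.25 = 75 min.

75.00 min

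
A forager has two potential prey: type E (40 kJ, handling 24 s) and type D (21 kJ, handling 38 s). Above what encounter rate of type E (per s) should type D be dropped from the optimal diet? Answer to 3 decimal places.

At the threshold, the rate on type E alone equals the profitability of type D: λ·40/(1 + λ·24) = 21/38 = 0.5526.
Rearranging, λ(40 − 0.5526×24) = 0.5526, so λ = 0.5526/26.74 = 0.02067 per s.

0.021 per s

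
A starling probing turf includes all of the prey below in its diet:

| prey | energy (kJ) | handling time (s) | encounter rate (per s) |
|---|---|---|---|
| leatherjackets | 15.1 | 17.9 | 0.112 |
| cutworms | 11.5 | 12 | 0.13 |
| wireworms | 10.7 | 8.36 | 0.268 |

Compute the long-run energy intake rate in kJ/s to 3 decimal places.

R = Σλ_iE_i / (1 + Σλ_ih_i)
Numerator: 0.112×15.1 + 0.13×11.5 + 0.268×10.7 = 6.054
Denominator: 1 + 0.112×17.9 + 0.13×12 + 0.268×8.36 = 6.805
R = 6.054/6.805 = 0.8896 kJ/s

0.890 kJ/s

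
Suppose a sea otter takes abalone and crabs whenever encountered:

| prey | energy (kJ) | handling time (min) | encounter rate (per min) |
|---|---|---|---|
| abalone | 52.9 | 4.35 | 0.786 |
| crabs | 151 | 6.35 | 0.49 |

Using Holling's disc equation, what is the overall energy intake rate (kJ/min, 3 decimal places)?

15.347 kJ/min

Energy encountered per unit search time: 0.786×52.9 + 0.49×151 = 115.6 kJ/min.
Handling time per unit search time: 0.786×4.35 + 0.49×6.35 = 6.531.
Rate = 115.6/(1 + 6.531) = 15.35 kJ/min.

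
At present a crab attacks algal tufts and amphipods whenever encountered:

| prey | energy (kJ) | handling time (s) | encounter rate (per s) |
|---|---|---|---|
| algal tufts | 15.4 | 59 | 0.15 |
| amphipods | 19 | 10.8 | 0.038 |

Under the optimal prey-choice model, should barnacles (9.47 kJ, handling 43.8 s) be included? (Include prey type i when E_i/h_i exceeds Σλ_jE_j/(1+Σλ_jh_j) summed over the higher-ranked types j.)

No

Intake rate on the current diet: R = (0.15×15.4 + 0.038×19) / (1 + 0.15×59 + 0.038×10.8) = 3.032/10.26 = 0.2955 kJ/s.
barnacles: E/h = 9.47/43.8 = 0.2162 kJ/s.
Since 0.2162 < R, time spent handling barnacles is better spent searching.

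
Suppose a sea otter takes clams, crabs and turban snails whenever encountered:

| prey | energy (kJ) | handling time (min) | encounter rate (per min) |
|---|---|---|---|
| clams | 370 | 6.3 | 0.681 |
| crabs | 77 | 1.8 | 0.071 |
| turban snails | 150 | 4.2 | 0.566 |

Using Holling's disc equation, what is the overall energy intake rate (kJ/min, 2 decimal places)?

43.92 kJ/min

R = Σλ_iE_i / (1 + Σλ_ih_i)
Numerator: 0.681×370 + 0.071×77 + 0.566×150 = 342.3
Denominator: 1 + 0.681×6.3 + 0.071×1.8 + 0.566×4.2 = 7.795
R = 342.3/7.795 = 43.92 kJ/min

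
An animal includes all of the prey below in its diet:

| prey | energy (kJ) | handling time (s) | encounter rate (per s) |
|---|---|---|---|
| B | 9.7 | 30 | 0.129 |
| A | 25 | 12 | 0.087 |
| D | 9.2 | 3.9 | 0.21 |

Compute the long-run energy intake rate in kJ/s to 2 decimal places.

Energy encountered per unit search time: 0.129×9.7 + 0.087×25 + 0.21×9.2 = 5.358 kJ/s.
Handling time per unit search time: 0.129×30 + 0.087×12 + 0.21×3.9 = 5.733.
Rate = 5.358/(1 + 5.733) = 0.7958 kJ/s.

0.80 kJ/s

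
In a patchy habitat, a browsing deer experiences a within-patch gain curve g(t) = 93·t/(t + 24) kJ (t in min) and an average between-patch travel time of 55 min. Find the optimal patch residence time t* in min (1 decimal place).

36.3 min

By the marginal value theorem, leave when the instantaneous gain rate g'(t) equals the habitat-wide average g(t)/(T + t).
g'(t) = 93·24/(t + 24)². Setting 93·24/(t+24)² = 93t/[(t+24)(55+t)] gives 24(55+t) = t(t+24), so t² = 24×55 = 1320.
t* = √1320 = 36.33 min.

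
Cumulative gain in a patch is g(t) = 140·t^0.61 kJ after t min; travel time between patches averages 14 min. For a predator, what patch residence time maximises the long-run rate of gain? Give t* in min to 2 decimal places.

21.90 min

By the marginal value theorem, leave when the instantaneous gain rate g'(t) equals the habitat-wide average g(t)/(T + t).
g'(t) = 0.61·140·t^-0.39. Setting 0.61·140·t^-0.39 = 140·t^0.61/(14+t) gives 0.61(14+t) = t, so 0.39·t = 0.61×14.
t* = 0.61×14/0.39 = 21.9 min.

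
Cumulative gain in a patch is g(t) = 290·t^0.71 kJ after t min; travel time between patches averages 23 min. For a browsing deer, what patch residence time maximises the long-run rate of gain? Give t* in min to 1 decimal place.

By the marginal value theorem, leave when the instantaneous gain rate g'(t) equals the habitat-wide average g(t)/(T + t).
g'(t) = 0.71·290·t^-0.29. Setting 0.71·290·t^-0.29 = 290·t^0.71/(23+t) gives 0.71(23+t) = t, so 0.29·t = 0.71×23.
t* = 0.71×23/0.29 = 56.31 min.

56.3 min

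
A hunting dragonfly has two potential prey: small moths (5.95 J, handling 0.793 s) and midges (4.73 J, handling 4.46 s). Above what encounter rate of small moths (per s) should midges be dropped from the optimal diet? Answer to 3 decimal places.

0.208 per s

At the threshold, the rate on small moths alone equals the profitability of midges: λ·5.95/(1 + λ·0.793) = 4.73/4.46 = 1.061.
Rearranging, λ(5.95 − 1.061×0.793) = 1.061, so λ = 1.061/5.109 = 0.2076 per s.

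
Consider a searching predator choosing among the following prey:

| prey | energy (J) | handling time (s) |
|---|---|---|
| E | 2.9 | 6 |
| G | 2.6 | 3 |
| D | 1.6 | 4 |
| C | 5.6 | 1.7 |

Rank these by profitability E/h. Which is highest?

Profitability E/h (J/s): E = 2.9/6 = 0.483, G = 2.6/3 = 0.867, D = 1.6/4 = 0.4, C = 5.6/1.7 = 3.29.
Ranked: C > G > E > D.

C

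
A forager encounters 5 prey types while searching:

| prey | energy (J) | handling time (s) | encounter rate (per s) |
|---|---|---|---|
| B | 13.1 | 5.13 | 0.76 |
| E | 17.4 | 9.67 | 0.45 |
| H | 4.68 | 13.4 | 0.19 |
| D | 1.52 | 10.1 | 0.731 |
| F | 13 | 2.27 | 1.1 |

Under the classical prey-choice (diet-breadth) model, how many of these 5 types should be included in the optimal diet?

1

Profitabilities (E/h, J/s): F 5.73, B 2.55, E 1.8, H 0.349, D 0.15. Add prey in this order while the next type's profitability exceeds the intake rate on those already taken.
Rate on top 1: 4.089. B: 2.55 < 4.089 → exclude; stop.
Optimal diet: F — 1 of 5 types.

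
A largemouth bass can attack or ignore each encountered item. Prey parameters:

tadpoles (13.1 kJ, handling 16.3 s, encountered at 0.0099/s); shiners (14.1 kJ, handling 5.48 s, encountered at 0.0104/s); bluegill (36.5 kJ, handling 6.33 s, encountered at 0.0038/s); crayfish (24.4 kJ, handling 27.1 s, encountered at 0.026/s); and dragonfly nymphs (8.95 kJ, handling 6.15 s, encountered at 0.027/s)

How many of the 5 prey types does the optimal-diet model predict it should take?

Profitabilities (E/h, kJ/s): bluegill 5.77, shiners 2.57, dragonfly nymphs 1.46, crayfish 0.9, tadpoles 0.804. Add prey in this order while the next type's profitability exceeds the intake rate on those already taken.
Rate on top 1: 0.1354. shiners: 2.57 > 0.1354 → include.
Rate on top 2: 0.2639. dragonfly nymphs: 1.46 > 0.2639 → include.
Rate on top 3: 0.4226. crayfish: 0.9 > 0.4226 → include.
Rate on top 4: 0.5951. tadpoles: 0.804 > 0.5951 → include.
Optimal diet: bluegill, shiners, dragonfly nymphs, crayfish, tadpoles — 5 of 5 types.

5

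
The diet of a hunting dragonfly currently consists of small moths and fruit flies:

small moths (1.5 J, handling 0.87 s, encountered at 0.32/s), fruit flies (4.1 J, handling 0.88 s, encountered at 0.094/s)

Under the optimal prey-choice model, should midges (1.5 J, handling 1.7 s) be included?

Yes

Current rate: (0.32×1.5 + 0.094×4.1)/(1 + 0.32×0.87 + 0.094×0.88) = 0.6358 J/s.
Profitability of midges: 1.5/1.7 = 0.8824 J/s.
Since 0.8824 > R, including midges increases the long-run rate.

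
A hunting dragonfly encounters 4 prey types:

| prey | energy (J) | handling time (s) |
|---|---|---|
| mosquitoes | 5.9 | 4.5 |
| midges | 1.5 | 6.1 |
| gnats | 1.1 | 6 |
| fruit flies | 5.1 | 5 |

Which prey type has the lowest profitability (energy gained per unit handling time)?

gnats

Profitability E/h (J/s): mosquitoes = 5.9/4.5 = 1.31, midges = 1.5/6.1 = 0.246, gnats = 1.1/6 = 0.183, fruit flies = 5.1/5 = 1.02.
Ranked: mosquitoes > fruit flies > midges > gnats.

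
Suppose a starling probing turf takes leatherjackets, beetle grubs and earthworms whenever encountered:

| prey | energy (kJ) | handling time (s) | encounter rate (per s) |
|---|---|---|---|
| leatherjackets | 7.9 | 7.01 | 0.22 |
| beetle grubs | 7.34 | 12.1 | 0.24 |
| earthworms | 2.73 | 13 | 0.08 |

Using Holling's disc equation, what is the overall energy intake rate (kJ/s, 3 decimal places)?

0.573 kJ/s

R = (0.22×7.9 + 0.24×7.34 + 0.08×2.73) / (1 + 0.22×7.01 + 0.24×12.1 + 0.08×13) = 3.718/6.486 = 0.5732 kJ/s.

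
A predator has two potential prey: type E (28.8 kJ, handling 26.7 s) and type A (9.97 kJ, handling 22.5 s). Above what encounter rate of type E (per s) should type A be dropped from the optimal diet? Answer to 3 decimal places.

0.026 per s

Drop type A once their profitability E₂/h₂ falls below the rate achievable on type E alone: E₂/h₂ = λE₁/(1 + λh₁).
Solve for λ: λE₁h₂ = E₂(1 + λh₁) → λ(E₁h₂ − E₂h₁) = E₂ → λ = E₂/(E₁h₂ − E₂h₁).
λ = 9.97/(28.8×22.5 − 9.97×26.7) = 9.97/381.8 = 0.02611 per s.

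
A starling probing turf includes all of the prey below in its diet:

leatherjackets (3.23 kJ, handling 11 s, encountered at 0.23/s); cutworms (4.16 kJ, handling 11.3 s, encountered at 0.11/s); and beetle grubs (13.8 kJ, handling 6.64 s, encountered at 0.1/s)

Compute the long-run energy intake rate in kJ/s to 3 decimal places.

0.475 kJ/s

Energy encountered per unit search time: 0.23×3.23 + 0.11×4.16 + 0.1×13.8 = 2.581 kJ/s.
Handling time per unit search time: 0.23×11 + 0.11×11.3 + 0.1×6.64 = 4.437.
Rate = 2.581/(1 + 4.437) = 0.4746 kJ/s.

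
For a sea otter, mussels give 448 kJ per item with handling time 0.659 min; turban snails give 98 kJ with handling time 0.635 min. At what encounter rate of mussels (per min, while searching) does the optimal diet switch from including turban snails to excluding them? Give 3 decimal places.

0.446 per min

Drop turban snails once their profitability E₂/h₂ falls below the rate achievable on mussels alone: E₂/h₂ = λE₁/(1 + λh₁).
Solve for λ: λE₁h₂ = E₂(1 + λh₁) → λ(E₁h₂ − E₂h₁) = E₂ → λ = E₂/(E₁h₂ − E₂h₁).
λ = 98/(448×0.635 − 98×0.659) = 98/219.9 = 0.4457 per min.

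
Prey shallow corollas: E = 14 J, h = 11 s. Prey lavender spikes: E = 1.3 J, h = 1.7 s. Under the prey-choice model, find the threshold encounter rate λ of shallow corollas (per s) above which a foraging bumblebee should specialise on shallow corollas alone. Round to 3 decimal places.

0.137 per s

Drop lavender spikes once their profitability E₂/h₂ falls below the rate achievable on shallow corollas alone: E₂/h₂ = λE₁/(1 + λh₁).
Solve for λ: λE₁h₂ = E₂(1 + λh₁) → λ(E₁h₂ − E₂h₁) = E₂ → λ = E₂/(E₁h₂ − E₂h₁).
λ = 1.3/(14×1.7 − 1.3×11) = 1.3/9.5 = 0.1368 per s.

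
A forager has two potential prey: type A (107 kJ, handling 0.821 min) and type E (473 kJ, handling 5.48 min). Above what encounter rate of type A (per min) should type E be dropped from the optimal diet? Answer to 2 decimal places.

At the threshold, the rate on type A alone equals the profitability of type E: λ·107/(1 + λ·0.821) = 473/5.48 = 86.31.
Rearranging, λ(107 − 86.31×0.821) = 86.31, so λ = 86.31/36.14 = 2.389 per min.

2.39 per min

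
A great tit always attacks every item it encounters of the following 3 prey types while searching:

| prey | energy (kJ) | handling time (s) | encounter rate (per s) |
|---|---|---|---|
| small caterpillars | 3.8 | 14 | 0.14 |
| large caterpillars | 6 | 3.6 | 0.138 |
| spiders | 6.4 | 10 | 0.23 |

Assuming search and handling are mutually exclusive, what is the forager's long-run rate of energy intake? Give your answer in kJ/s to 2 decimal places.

Energy encountered per unit search time: 0.14×3.8 + 0.138×6 + 0.23×6.4 = 2.832 kJ/s.
Handling time per unit search time: 0.14×14 + 0.138×3.6 + 0.23×10 = 4.757.
Rate = 2.832/(1 + 4.757) = 0.4919 kJ/s.

0.49 kJ/s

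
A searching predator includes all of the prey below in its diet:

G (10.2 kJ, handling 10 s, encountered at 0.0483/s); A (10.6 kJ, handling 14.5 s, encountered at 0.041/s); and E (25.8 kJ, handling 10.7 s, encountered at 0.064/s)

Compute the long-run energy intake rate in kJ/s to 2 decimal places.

0.93 kJ/s

Energy encountered per unit search time: 0.0483×10.2 + 0.041×10.6 + 0.064×25.8 = 2.578 kJ/s.
Handling time per unit search time: 0.0483×10 + 0.041×14.5 + 0.064×10.7 = 1.762.
Rate = 2.578/(1 + 1.762) = 0.9334 kJ/s.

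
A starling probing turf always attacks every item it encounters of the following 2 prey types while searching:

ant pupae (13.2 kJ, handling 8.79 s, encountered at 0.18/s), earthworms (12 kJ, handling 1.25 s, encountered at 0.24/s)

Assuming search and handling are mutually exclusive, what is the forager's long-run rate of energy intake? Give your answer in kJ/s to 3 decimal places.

R = Σλ_iE_i / (1 + Σλ_ih_i)
Numerator: 0.18×13.2 + 0.24×12 = 5.256
Denominator: 1 + 0.18×8.79 + 0.24×1.25 = 2.882
R = 5.256/2.882 = 1.824 kJ/s

1.824 kJ/s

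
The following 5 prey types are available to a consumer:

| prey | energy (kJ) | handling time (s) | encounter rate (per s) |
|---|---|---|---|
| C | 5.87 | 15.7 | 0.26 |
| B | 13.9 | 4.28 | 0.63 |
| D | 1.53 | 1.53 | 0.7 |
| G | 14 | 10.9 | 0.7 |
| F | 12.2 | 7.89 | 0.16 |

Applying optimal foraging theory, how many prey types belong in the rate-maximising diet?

1

E/h in descending order: B 3.25, F 1.55, G 1.28, D 1, C 0.374 kJ/s. The optimal diet is the largest prefix of this list for which every included type satisfies E_i/h_i > R on the types above it.
Rate on top 1: 2.369. F: 1.55 < 2.369 → exclude; stop.
Optimal diet: B — 1 of 5 types.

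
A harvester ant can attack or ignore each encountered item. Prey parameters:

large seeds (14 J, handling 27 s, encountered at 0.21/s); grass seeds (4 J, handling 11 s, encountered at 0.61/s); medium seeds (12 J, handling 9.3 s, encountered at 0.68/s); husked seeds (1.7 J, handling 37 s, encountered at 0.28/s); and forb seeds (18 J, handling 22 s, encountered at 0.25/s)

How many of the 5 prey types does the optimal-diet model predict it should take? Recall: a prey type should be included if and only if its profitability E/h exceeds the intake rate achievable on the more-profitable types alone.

E/h in descending order: medium seeds 1.29, forb seeds 0.818, large seeds 0.519, grass seeds 0.364, husked seeds 0.0459 J/s. The optimal diet is the largest prefix of this list for which every included type satisfies E_i/h_i > R on the types above it.
Rate on top 1: 1.114. forb seeds: 0.818 < 1.114 → exclude; stop.
Optimal diet: medium seeds — 1 of 5 types.

1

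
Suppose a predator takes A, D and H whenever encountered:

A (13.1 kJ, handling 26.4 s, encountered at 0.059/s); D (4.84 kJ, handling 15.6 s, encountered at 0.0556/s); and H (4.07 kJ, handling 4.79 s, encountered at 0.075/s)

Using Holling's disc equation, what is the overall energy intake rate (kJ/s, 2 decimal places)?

Energy encountered per unit search time: 0.059×13.1 + 0.0556×4.84 + 0.075×4.07 = 1.347 kJ/s.
Handling time per unit search time: 0.059×26.4 + 0.0556×15.6 + 0.075×4.79 = 2.784.
Rate = 1.347/(1 + 2.784) = 0.356 kJ/s.

0.36 kJ/s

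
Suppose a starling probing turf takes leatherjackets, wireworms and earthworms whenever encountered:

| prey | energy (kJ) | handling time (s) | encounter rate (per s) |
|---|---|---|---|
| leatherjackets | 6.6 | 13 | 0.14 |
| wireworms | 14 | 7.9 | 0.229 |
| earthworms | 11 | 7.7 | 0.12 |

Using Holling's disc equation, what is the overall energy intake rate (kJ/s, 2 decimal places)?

0.98 kJ/s

Energy encountered per unit search time: 0.14×6.6 + 0.229×14 + 0.12×11 = 5.45 kJ/s.
Handling time per unit search time: 0.14×13 + 0.229×7.9 + 0.12×7.7 = 4.553.
Rate = 5.45/(1 + 4.553) = 0.9814 kJ/s.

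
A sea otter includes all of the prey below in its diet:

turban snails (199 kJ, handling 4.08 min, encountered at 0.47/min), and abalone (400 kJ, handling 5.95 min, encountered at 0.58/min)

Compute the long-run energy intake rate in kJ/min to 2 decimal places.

51.11 kJ/min

R = (0.47×199 + 0.58×400) / (1 + 0.47×4.08 + 0.58×5.95) = 325.5/6.369 = 51.11 kJ/min.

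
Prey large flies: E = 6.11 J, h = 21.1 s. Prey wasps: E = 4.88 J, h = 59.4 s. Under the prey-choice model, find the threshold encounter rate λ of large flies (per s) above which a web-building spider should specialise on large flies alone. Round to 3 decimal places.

The zero-one rule: include wasps iff E₂/h₂ > λE₁/(1+λh₁). Equality gives the switch point.
λE₁h₂ = E₂ + λE₂h₁ ⇒ λ = E₂/(E₁h₂ − E₂h₁) = 4.88/(362.9 − 103) = 0.01877 per s.

0.019 per s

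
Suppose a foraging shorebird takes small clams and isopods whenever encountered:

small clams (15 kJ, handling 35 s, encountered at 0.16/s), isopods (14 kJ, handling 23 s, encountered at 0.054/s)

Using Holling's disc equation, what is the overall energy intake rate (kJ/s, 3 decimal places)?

R = (0.16×15 + 0.054×14) / (1 + 0.16×35 + 0.054×23) = 3.156/7.842 = 0.4024 kJ/s.

0.402 kJ/s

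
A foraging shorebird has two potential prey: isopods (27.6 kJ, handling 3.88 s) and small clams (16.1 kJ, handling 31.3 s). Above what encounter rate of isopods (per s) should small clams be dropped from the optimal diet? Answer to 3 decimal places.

At the threshold, the rate on isopods alone equals the profitability of small clams: λ·27.6/(1 + λ·3.88) = 16.1/31.3 = 0.5144.
Rearranging, λ(27.6 − 0.5144×3.88) = 0.5144, so λ = 0.5144/25.6 = 0.02009 per s.

0.020 per s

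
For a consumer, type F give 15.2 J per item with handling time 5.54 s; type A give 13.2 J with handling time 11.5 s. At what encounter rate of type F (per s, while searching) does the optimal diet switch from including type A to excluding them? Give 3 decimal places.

0.130 per s

The zero-one rule: include type A iff E₂/h₂ > λE₁/(1+λh₁). Equality gives the switch point.
λE₁h₂ = E₂ + λE₂h₁ ⇒ λ = E₂/(E₁h₂ − E₂h₁) = 13.2/(174.8 − 73.13) = 0.1298 per s.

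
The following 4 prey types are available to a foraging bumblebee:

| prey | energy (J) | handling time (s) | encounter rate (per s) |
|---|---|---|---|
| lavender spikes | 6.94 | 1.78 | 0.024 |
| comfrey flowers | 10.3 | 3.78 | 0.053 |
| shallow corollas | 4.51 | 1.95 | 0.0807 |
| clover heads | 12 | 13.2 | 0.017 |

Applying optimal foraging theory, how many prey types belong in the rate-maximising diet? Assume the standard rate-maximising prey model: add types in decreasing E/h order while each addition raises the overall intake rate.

Profitabilities (E/h, J/s): lavender spikes 3.9, comfrey flowers 2.72, shallow corollas 2.31, clover heads 0.909. Add prey in this order while the next type's profitability exceeds the intake rate on those already taken.
Rate on top 1: 0.1597. comfrey flowers: 2.72 > 0.1597 → include.
Rate on top 2: 0.5732. shallow corollas: 2.31 > 0.5732 → include.
Rate on top 3: 0.7686. clover heads: 0.909 > 0.7686 → include.
Optimal diet: lavender spikes, comfrey flowers, shallow corollas, clover heads — 4 of 4 types.

4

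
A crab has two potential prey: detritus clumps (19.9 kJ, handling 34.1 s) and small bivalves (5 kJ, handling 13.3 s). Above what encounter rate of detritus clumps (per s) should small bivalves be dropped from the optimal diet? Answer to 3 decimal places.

Drop small bivalves once their profitability E₂/h₂ falls below the rate achievable on detritus clumps alone: E₂/h₂ = λE₁/(1 + λh₁).
Solve for λ: λE₁h₂ = E₂(1 + λh₁) → λ(E₁h₂ − E₂h₁) = E₂ → λ = E₂/(E₁h₂ − E₂h₁).
λ = 5/(19.9×13.3 − 5×34.1) = 5/94.17 = 0.0531 per s.

0.053 per s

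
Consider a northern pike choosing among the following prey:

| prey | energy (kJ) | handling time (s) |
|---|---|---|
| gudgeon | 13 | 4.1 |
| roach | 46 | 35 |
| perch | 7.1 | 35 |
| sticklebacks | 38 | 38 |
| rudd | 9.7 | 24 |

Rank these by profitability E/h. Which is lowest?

perch

In descending order of E/h:
gudgeon: 13/4.1 = 3.17 kJ/s
roach: 46/35 = 1.31 kJ/s
sticklebacks: 38/38 = 1 kJ/s
rudd: 9.7/24 = 0.404 kJ/s
perch: 7.1/35 = 0.203 kJ/s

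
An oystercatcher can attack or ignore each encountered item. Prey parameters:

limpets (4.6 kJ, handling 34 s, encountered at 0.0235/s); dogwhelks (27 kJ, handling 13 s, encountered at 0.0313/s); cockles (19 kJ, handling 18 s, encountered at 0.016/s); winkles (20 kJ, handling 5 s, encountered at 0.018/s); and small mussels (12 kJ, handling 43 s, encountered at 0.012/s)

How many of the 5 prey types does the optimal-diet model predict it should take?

Rank by E/h (kJ/s): winkles 4, dogwhelks 2.08, cockles 1.06, small mussels 0.279, limpets 0.135. Include each in turn until the next type's E/h falls below the running intake rate.
Rate on top 1: 0.3303. dogwhelks: 2.08 > 0.3303 → include.
Rate on top 2: 0.8051. cockles: 1.06 > 0.8051 → include.
Rate on top 3: 0.8455. small mussels: 0.279 < 0.8455 → exclude; stop.
Optimal diet: winkles, dogwhelks, cockles — 3 of 5 types.

3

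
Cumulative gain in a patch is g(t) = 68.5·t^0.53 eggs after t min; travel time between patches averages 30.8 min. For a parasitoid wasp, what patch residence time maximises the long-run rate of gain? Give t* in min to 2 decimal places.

34.73 min

By the marginal value theorem, leave when the instantaneous gain rate g'(t) equals the habitat-wide average g(t)/(T + t).
g'(t) = 0.53·68.5·t^-0.47. Setting 0.53·68.5·t^-0.47 = 68.5·t^0.53/(30.8+t) gives 0.53(30.8+t) = t, so 0.47·t = 0.53×30.8.
t* = 0.53×30.8/0.47 = 34.73 min.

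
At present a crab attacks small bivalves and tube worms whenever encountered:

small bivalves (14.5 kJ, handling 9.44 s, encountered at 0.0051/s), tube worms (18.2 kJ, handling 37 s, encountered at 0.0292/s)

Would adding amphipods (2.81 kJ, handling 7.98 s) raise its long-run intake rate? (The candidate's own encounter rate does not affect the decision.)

Yes

On small bivalves and tube worms alone, R = ΣλE/(1+Σλh) = 0.6054/2.129 = 0.2844 kJ/s.
amphipods: E/h = 2.81/7.98 = 0.3521 kJ/s.
Since 0.3521 > R, including amphipods increases the long-run rate.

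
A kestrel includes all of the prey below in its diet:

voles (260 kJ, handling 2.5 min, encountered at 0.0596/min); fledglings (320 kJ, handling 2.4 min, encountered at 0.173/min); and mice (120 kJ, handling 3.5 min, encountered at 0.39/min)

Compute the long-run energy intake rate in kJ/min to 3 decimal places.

40.167 kJ/min

Energy encountered per unit search time: 0.0596×260 + 0.173×320 + 0.39×120 = 117.7 kJ/min.
Handling time per unit search time: 0.0596×2.5 + 0.173×2.4 + 0.39×3.5 = 1.929.
Rate = 117.7/(1 + 1.929) = 40.17 kJ/min.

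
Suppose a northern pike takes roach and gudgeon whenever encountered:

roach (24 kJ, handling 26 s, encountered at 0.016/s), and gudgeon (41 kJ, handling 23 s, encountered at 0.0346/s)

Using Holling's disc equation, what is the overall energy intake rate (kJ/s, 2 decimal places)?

Energy encountered per unit search time: 0.016×24 + 0.0346×41 = 1.803 kJ/s.
Handling time per unit search time: 0.016×26 + 0.0346×23 = 1.212.
Rate = 1.803/(1 + 1.212) = 0.815 kJ/s.

0.81 kJ/s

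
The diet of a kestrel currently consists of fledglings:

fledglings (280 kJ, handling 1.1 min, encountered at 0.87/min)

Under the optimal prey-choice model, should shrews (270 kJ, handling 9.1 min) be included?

Intake rate on the current diet: R = (0.87×280) / (1 + 0.87×1.1) = 243.6/1.957 = 124.5 kJ/min.
Profitability of shrews: 270/9.1 = 29.67 kJ/min.
Since 29.67 < R, time spent handling shrews is better spent searching.

No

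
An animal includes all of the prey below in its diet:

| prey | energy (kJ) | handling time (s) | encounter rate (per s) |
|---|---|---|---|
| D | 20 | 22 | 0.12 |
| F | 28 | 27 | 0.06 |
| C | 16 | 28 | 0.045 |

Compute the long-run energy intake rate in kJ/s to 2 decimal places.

0.74 kJ/s

Energy encountered per unit search time: 0.12×20 + 0.06×28 + 0.045×16 = 4.8 kJ/s.
Handling time per unit search time: 0.12×22 + 0.06×27 + 0.045×28 = 5.52.
Rate = 4.8/(1 + 5.52) = 0.7362 kJ/s.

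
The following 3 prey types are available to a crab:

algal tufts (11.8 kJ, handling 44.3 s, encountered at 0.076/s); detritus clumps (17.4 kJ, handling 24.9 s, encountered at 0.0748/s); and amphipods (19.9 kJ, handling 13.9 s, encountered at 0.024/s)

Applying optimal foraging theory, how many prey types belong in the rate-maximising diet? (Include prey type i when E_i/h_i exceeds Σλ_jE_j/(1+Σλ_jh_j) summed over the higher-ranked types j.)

2

Profitabilities (E/h, kJ/s): amphipods 1.43, detritus clumps 0.699, algal tufts 0.266. Add prey in this order while the next type's profitability exceeds the intake rate on those already taken.
Rate on top 1: 0.3581. detritus clumps: 0.699 > 0.3581 → include.
Rate on top 2: 0.5566. algal tufts: 0.266 < 0.5566 → exclude; stop.
Optimal diet: amphipods, detritus clumps — 2 of 3 types.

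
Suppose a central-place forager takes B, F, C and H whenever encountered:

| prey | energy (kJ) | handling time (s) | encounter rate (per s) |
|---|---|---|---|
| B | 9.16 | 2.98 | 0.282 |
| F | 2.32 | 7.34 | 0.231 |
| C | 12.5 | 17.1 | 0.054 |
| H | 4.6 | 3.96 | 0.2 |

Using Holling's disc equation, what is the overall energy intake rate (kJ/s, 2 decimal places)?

R = (0.282×9.16 + 0.231×2.32 + 0.054×12.5 + 0.2×4.6) / (1 + 0.282×2.98 + 0.231×7.34 + 0.054×17.1 + 0.2×3.96) = 4.714/5.251 = 0.8977 kJ/s.

0.90 kJ/s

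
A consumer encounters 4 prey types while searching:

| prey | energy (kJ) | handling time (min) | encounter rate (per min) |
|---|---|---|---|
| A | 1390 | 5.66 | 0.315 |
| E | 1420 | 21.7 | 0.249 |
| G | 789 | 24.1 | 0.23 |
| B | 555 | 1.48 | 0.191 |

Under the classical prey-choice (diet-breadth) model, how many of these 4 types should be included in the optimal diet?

E/h in descending order: B 375, A 246, E 65.4, G 32.7 kJ/min. The optimal diet is the largest prefix of this list for which every included type satisfies E_i/h_i > R on the types above it.
Rate on top 1: 82.64. A: 246 > 82.64 → include.
Rate on top 2: 177.4. E: 65.4 < 177.4 → exclude; stop.
Optimal diet: B, A — 2 of 4 types.

2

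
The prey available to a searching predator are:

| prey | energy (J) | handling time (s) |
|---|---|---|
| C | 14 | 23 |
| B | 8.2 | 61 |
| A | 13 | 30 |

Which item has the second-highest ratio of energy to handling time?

A

In descending order of E/h:
C: 14/23 = 0.609 J/s
A: 13/30 = 0.433 J/s
B: 8.2/61 = 0.134 J/s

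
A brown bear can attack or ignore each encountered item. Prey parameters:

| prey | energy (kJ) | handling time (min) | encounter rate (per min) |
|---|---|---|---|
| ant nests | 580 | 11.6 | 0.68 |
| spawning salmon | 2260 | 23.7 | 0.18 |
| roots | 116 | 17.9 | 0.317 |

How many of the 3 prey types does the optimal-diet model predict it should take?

Profitabilities (E/h, kJ/min): spawning salmon 95.4, ant nests 50, roots 6.48. Add prey in this order while the next type's profitability exceeds the intake rate on those already taken.
Rate on top 1: 77.25. ant nests: 50 < 77.25 → exclude; stop.
Optimal diet: spawning salmon — 1 of 3 types.

1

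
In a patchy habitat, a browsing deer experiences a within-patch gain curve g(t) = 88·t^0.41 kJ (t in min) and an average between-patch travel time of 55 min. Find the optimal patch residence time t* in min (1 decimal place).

38.2 min

By the marginal value theorem, leave when the instantaneous gain rate g'(t) equals the habitat-wide average g(t)/(T + t).
g'(t) = 0.41·88·t^-0.59. Setting 0.41·88·t^-0.59 = 88·t^0.41/(55+t) gives 0.41(55+t) = t, so 0.59·t = 0.41×55.
t* = 0.41×55/0.59 = 38.22 min.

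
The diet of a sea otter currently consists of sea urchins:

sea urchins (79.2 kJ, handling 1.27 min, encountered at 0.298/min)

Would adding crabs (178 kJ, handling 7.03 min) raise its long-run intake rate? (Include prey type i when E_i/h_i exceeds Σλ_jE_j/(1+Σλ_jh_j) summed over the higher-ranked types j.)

Intake rate on the current diet: R = (0.298×79.2) / (1 + 0.298×1.27) = 23.6/1.378 = 17.12 kJ/min.
Profitability of crabs: 178/7.03 = 25.32 kJ/min.
25.32 > 17.12, so adding crabs raises the average — include it.

Yes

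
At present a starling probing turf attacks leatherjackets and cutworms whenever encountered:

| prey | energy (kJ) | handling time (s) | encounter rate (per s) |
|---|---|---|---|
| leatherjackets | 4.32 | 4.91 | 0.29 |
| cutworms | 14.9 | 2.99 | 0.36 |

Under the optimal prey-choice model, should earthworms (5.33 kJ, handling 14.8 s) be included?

Intake rate on the current diet: R = (0.29×4.32 + 0.36×14.9) / (1 + 0.29×4.91 + 0.36×2.99) = 6.617/3.5 = 1.89 kJ/s.
earthworms: E/h = 5.33/14.8 = 0.3601 kJ/s.
Since 0.3601 < R, time spent handling earthworms is better spent searching.

No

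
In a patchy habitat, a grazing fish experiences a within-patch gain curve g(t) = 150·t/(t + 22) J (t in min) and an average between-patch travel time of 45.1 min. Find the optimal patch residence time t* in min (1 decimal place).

31.5 min

Maximise g(t)/(T+t): set derivative to zero → g'(t)(T+t) = g(t).
g'(t) = 150·22/(t + 22)². Setting 150·22/(t+22)² = 150t/[(t+22)(45.1+t)] gives 22(45.1+t) = t(t+22), so t² = 22×45.1 = 992.2.
t* = √992.2 = 31.5 min.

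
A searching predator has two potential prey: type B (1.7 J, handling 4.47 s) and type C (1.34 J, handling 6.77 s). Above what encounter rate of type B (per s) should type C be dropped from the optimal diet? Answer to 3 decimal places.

0.243 per s

At the threshold, the rate on type B alone equals the profitability of type C: λ·1.7/(1 + λ·4.47) = 1.34/6.77 = 0.1979.
Rearranging, λ(1.7 − 0.1979×4.47) = 0.1979, so λ = 0.1979/0.8152 = 0.2428 per s.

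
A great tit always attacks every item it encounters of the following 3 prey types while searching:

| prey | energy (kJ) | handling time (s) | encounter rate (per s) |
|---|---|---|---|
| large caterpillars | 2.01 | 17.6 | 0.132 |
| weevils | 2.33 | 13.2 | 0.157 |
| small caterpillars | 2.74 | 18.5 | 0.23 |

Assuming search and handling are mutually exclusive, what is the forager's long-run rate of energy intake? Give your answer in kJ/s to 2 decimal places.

0.13 kJ/s

R = (0.132×2.01 + 0.157×2.33 + 0.23×2.74) / (1 + 0.132×17.6 + 0.157×13.2 + 0.23×18.5) = 1.261/9.651 = 0.1307 kJ/s.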